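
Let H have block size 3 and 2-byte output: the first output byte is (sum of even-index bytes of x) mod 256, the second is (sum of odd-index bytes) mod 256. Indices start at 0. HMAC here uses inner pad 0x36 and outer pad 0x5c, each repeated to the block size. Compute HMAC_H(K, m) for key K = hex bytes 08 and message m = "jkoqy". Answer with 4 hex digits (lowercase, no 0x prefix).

Key hex bytes 08 is 1 byte ≤ B = 3; zero-pad to 3 bytes: K' = 08 00 00.
K' ⊕ ipad = 3e 36 36.  K' ⊕ opad = 54 5c 5c.
Inner input = (K'⊕ipad) ∥ m = 3e 36 36 ∥ 6a 6b 6f 71 79.
Inner hash: even-index sum = 336 mod 256 = 80; odd-index sum = 392 mod 256 = 136 → 50 88.
Outer input = (K'⊕opad) ∥ inner = 54 5c 5c ∥ 50 88.
Outer hash (tag): even-index sum = 312 mod 256 = 56; odd-index sum = 172 mod 256 = 172 → 38 ac.

38ac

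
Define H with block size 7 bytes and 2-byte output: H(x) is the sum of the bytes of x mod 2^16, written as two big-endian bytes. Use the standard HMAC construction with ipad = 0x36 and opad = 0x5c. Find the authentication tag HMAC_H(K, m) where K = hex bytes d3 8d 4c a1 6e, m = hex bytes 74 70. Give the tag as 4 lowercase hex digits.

Key hex bytes d3 8d 4c a1 6e is 5 bytes ≤ B = 7; zero-pad to 7 bytes: K' = d3 8d 4c a1 6e 00 00.
K' ⊕ ipad = e5 bb 7a 97 58 36 36.  K' ⊕ opad = 8f d1 10 fd 32 5c 5c.
Inner input = (K'⊕ipad) ∥ m = e5 bb 7a 97 58 36 36 ∥ 74 70.
Inner hash: sum = 229+187+122+151+88+54+54+116+112 = 1113 → 04 59.
Outer input = (K'⊕opad) ∥ inner = 8f d1 10 fd 32 5c 5c ∥ 04 59.
Outer hash (tag): sum = 143+209+16+253+50+92+92+4+89 = 948 → 03 b4.

03b4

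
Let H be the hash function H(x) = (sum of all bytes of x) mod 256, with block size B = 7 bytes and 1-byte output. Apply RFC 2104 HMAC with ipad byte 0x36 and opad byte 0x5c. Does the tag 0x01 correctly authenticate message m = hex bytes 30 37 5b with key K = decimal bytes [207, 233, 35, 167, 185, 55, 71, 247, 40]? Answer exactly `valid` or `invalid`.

invalid

Key decimal bytes [207, 233, 35, 167, 185, 55, 71, 247, 40] = cf e9 23 a7 b9 37 47 f7 28 is 9 bytes > B = 7, so hash it first: H(key) = d8, then zero-pad to 7 bytes: K' = d8 00 00 00 00 00 00.
K' ⊕ ipad = ee 36 36 36 36 36 36; K' ⊕ opad = 84 5c 5c 5c 5c 5c 5c.
Inner hash: sum = 238+54+54+54+54+54+54+48+55+91 = 756; mod 256 = 244 → f4.
Outer hash (recomputed tag): sum = 132+92+92+92+92+92+92+244 = 928; mod 256 = 160 → a0.
Recomputed tag = a0; claimed = 01 → mismatch.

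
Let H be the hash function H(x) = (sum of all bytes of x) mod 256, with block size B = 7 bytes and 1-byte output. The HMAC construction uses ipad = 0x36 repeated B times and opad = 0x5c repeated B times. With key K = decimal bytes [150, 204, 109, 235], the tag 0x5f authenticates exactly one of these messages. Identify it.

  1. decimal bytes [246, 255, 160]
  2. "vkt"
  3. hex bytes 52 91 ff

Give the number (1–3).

1

Key decimal bytes [150, 204, 109, 235] = 96 cc 6d eb is 4 bytes ≤ B = 7; zero-pad to 7 bytes: K' = 96 cc 6d eb 00 00 00.
K' ⊕ ipad = a0 fa 5b dd 36 36 36; K' ⊕ opad = ca 90 31 b7 5c 5c 5c.
m1: inner = H(a0 fa 5b dd 36 36 36 f6 ff a0) = 09; tag = H(ca 90 31 b7 5c 5c 5c 09) = 5f ← matches
m2: inner = H(a0 fa 5b dd 36 36 36 76 6b 74) = c9; tag = H(ca 90 31 b7 5c 5c 5c c9) = 1f
m3: inner = H(a0 fa 5b dd 36 36 36 52 91 ff) = 56; tag = H(ca 90 31 b7 5c 5c 5c 56) = ac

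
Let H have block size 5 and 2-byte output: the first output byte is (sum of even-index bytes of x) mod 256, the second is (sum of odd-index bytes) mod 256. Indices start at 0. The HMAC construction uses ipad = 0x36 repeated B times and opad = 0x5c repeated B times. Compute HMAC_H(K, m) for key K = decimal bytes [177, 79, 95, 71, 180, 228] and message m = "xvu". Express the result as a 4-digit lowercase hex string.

bf56

Key decimal bytes [177, 79, 95, 71, 180, 228] = b1 4f 5f 47 b4 e4 is 6 bytes > B = 5, so hash it first: H(key) = c4 7a, then zero-pad to 5 bytes: K' = c4 7a 00 00 00.
K' ⊕ ipad = f2 4c 36 36 36.  K' ⊕ opad = 98 26 5c 5c 5c.
Inner input = (K'⊕ipad) ∥ m = f2 4c 36 36 36 ∥ 78 76 75.
Inner hash: even-index sum = 468 mod 256 = 212; odd-index sum = 367 mod 256 = 111 → d4 6f.
Outer input = (K'⊕opad) ∥ inner = 98 26 5c 5c 5c ∥ d4 6f.
Outer hash (tag): even-index sum = 447 mod 256 = 191; odd-index sum = 342 mod 256 = 86 → bf 56.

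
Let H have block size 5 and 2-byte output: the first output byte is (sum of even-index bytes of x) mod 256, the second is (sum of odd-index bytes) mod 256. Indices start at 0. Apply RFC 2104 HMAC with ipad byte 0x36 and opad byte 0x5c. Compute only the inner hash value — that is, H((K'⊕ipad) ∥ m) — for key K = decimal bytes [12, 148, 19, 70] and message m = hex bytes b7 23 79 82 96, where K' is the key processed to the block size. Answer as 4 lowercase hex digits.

Key decimal bytes [12, 148, 19, 70] = 0c 94 13 46 is 4 bytes ≤ B = 5; zero-pad to 5 bytes: K' = 0c 94 13 46 00.
K' ⊕ ipad = 3a a2 25 70 36.
Inner input = 3a a2 25 70 36 ∥ b7 23 79 82 96.
Inner hash: even-index sum = 314 mod 256 = 58; odd-index sum = 728 mod 256 = 216 → 3a d8.

3ad8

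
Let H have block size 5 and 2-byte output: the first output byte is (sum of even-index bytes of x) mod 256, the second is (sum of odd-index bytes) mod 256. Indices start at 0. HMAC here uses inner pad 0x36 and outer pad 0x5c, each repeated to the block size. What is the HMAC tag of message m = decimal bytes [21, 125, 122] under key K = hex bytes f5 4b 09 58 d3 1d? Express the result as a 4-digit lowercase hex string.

00c8

Key hex bytes f5 4b 09 58 d3 1d is 6 bytes > B = 5, so hash it first: H(key) = d1 c0, then zero-pad to 5 bytes: K' = d1 c0 00 00 00.
K' ⊕ ipad = e7 f6 36 36 36.  K' ⊕ opad = 8d 9c 5c 5c 5c.
Inner input = (K'⊕ipad) ∥ m = e7 f6 36 36 36 ∥ 15 7d 7a.
Inner hash: even-index sum = 464 mod 256 = 208; odd-index sum = 443 mod 256 = 187 → d0 bb.
Outer input = (K'⊕opad) ∥ inner = 8d 9c 5c 5c 5c ∥ d0 bb.
Outer hash (tag): even-index sum = 512 mod 256 = 0; odd-index sum = 456 mod 256 = 200 → 00 c8.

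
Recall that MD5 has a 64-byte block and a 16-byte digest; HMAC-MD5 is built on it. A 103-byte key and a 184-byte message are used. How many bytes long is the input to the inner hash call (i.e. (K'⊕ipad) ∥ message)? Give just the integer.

248

Key is 103 > 64 bytes, so it is hashed to 16 bytes then zero-padded to 64: |K'| = 64.
Inner input = (K'⊕ipad) ∥ m → 64 + 184 = 248 bytes.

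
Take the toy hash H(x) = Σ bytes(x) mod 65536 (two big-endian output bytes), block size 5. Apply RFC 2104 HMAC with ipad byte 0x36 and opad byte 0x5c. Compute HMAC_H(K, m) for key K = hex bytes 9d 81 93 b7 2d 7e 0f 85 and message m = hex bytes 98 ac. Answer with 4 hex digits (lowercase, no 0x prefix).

031c

Key hex bytes 9d 81 93 b7 2d 7e 0f 85 is 8 bytes > B = 5, so hash it first: H(key) = 03 a7, then zero-pad to 5 bytes: K' = 03 a7 00 00 00.
K' ⊕ ipad = 35 91 36 36 36.  K' ⊕ opad = 5f fb 5c 5c 5c.
Inner input = (K'⊕ipad) ∥ m = 35 91 36 36 36 ∥ 98 ac.
Inner hash: sum = 53+145+54+54+54+152+172 = 684 → 02 ac.
Outer input = (K'⊕opad) ∥ inner = 5f fb 5c 5c 5c ∥ 02 ac.
Outer hash (tag): sum = 95+251+92+92+92+2+172 = 796 → 03 1c.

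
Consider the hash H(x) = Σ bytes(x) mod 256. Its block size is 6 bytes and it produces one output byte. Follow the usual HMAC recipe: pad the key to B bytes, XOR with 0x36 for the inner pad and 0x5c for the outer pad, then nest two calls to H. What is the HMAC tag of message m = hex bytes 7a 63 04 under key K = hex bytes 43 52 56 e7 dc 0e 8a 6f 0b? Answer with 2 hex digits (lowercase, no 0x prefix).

Key hex bytes 43 52 56 e7 dc 0e 8a 6f 0b is 9 bytes > B = 6, so hash it first: H(key) = c0, then zero-pad to 6 bytes: K' = c0 00 00 00 00 00.
K' ⊕ ipad = f6 36 36 36 36 36.  K' ⊕ opad = 9c 5c 5c 5c 5c 5c.
Inner input = (K'⊕ipad) ∥ m = f6 36 36 36 36 36 ∥ 7a 63 04.
Inner hash: sum = 246+54+54+54+54+54+122+99+4 = 741; mod 256 = 229 → e5.
Outer input = (K'⊕opad) ∥ inner = 9c 5c 5c 5c 5c 5c ∥ e5.
Outer hash (tag): sum = 156+92+92+92+92+92+229 = 845; mod 256 = 77 → 4d.

4d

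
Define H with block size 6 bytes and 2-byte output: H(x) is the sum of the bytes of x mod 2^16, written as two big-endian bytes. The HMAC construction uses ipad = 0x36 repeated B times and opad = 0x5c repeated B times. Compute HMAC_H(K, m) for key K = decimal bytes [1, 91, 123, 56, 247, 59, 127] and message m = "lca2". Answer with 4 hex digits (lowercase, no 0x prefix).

Key decimal bytes [1, 91, 123, 56, 247, 59, 127] = 01 5b 7b 38 f7 3b 7f is 7 bytes > B = 6, so hash it first: H(key) = 02 c0, then zero-pad to 6 bytes: K' = 02 c0 00 00 00 00.
K' ⊕ ipad = 34 f6 36 36 36 36.  K' ⊕ opad = 5e 9c 5c 5c 5c 5c.
Inner input = (K'⊕ipad) ∥ m = 34 f6 36 36 36 36 ∥ 6c 63 61 32.
Inner hash: sum = 52+246+54+54+54+54+108+99+97+50 = 868 → 03 64.
Outer input = (K'⊕opad) ∥ inner = 5e 9c 5c 5c 5c 5c ∥ 03 64.
Outer hash (tag): sum = 94+156+92+92+92+92+3+100 = 721 → 02 d1.

02d1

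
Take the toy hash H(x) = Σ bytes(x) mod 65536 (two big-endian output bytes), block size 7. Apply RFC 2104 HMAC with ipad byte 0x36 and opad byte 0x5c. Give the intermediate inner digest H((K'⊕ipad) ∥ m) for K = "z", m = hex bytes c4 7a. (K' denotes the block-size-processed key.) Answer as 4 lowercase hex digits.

02ce

Key "z" = 7a is 1 byte ≤ B = 7; zero-pad to 7 bytes: K' = 7a 00 00 00 00 00 00.
K' ⊕ ipad = 4c 36 36 36 36 36 36.
Inner input = 4c 36 36 36 36 36 36 ∥ c4 7a.
Inner hash: sum = 76+54+54+54+54+54+54+196+122 = 718 → 02 ce.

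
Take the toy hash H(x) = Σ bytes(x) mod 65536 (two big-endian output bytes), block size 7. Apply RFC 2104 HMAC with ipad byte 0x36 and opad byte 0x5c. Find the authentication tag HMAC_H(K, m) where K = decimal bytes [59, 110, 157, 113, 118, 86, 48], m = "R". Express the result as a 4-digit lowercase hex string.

0278

Key decimal bytes [59, 110, 157, 113, 118, 86, 48] = 3b 6e 9d 71 76 56 30 is exactly B = 7 bytes: K' = 3b 6e 9d 71 76 56 30.
K' ⊕ ipad = 0d 58 ab 47 40 60 06.  K' ⊕ opad = 67 32 c1 2d 2a 0a 6c.
Inner input = (K'⊕ipad) ∥ m = 0d 58 ab 47 40 60 06 ∥ 52.
Inner hash: sum = 13+88+171+71+64+96+6+82 = 591 → 02 4f.
Outer input = (K'⊕opad) ∥ inner = 67 32 c1 2d 2a 0a 6c ∥ 02 4f.
Outer hash (tag): sum = 103+50+193+45+42+10+108+2+79 = 632 → 02 78.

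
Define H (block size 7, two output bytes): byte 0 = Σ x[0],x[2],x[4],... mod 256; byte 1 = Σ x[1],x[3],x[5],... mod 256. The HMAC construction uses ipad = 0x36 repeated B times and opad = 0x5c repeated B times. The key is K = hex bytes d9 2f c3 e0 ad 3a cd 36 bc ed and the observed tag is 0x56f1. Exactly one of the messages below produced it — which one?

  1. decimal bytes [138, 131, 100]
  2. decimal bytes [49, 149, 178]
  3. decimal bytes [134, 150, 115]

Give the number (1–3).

1

Key hex bytes d9 2f c3 e0 ad 3a cd 36 bc ed is 10 bytes > B = 7, so hash it first: H(key) = d2 6c, then zero-pad to 7 bytes: K' = d2 6c 00 00 00 00 00.
K' ⊕ ipad = e4 5a 36 36 36 36 36; K' ⊕ opad = 8e 30 5c 5c 5c 5c 5c.
m1: inner = H(e4 5a 36 36 36 36 36 8a 83 64) = 09 b4; tag = H(8e 30 5c 5c 5c 5c 5c 09 b4) = 56f1 ← matches
m2: inner = H(e4 5a 36 36 36 36 36 31 95 b2) = 1b a9; tag = H(8e 30 5c 5c 5c 5c 5c 1b a9) = 4b03
m3: inner = H(e4 5a 36 36 36 36 36 86 96 73) = 1c bf; tag = H(8e 30 5c 5c 5c 5c 5c 1c bf) = 6104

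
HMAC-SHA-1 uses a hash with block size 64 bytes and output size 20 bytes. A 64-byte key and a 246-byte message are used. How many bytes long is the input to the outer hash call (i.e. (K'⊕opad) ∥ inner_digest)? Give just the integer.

84

Key is 64 ≤ 64 bytes, zero-padded: |K'| = 64.
Outer input = (K'⊕opad) ∥ H(inner) → 64 + 20 = 84 bytes.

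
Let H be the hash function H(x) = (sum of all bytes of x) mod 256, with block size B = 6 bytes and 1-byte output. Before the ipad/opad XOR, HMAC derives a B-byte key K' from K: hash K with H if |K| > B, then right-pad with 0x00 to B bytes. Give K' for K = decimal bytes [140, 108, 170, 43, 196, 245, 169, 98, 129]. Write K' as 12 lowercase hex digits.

|K| = 9 > B = 6, so first hash the key.
H(K): sum = 140+108+170+43+196+245+169+98+129 = 1298; mod 256 = 18 → 12.
Zero-pad H(K) = 12 to 6 bytes: K' = 12 00 00 00 00 00.

120000000000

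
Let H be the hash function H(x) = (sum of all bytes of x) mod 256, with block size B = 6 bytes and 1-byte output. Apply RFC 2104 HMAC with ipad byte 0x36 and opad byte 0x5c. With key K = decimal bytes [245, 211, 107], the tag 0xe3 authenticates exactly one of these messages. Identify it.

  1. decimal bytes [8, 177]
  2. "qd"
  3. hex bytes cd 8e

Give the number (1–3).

1

Key decimal bytes [245, 211, 107] = f5 d3 6b is 3 bytes ≤ B = 6; zero-pad to 6 bytes: K' = f5 d3 6b 00 00 00.
K' ⊕ ipad = c3 e5 5d 36 36 36; K' ⊕ opad = a9 8f 37 5c 5c 5c.
m1: inner = H(c3 e5 5d 36 36 36 08 b1) = 60; tag = H(a9 8f 37 5c 5c 5c 60) = e3 ← matches
m2: inner = H(c3 e5 5d 36 36 36 71 64) = 7c; tag = H(a9 8f 37 5c 5c 5c 7c) = ff
m3: inner = H(c3 e5 5d 36 36 36 cd 8e) = 02; tag = H(a9 8f 37 5c 5c 5c 02) = 85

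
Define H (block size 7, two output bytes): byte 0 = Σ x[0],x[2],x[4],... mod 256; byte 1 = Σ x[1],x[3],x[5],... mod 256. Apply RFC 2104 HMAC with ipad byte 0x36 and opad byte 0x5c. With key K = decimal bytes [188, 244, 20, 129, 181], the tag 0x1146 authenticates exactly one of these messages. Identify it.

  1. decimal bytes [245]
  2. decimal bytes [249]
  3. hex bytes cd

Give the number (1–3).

1

Key decimal bytes [188, 244, 20, 129, 181] = bc f4 14 81 b5 is 5 bytes ≤ B = 7; zero-pad to 7 bytes: K' = bc f4 14 81 b5 00 00.
K' ⊕ ipad = 8a c2 22 b7 83 36 36; K' ⊕ opad = e0 a8 48 dd e9 5c 5c.
m1: inner = H(8a c2 22 b7 83 36 36 f5) = 65 a4; tag = H(e0 a8 48 dd e9 5c 5c 65 a4) = 1146 ← matches
m2: inner = H(8a c2 22 b7 83 36 36 f9) = 65 a8; tag = H(e0 a8 48 dd e9 5c 5c 65 a8) = 1546
m3: inner = H(8a c2 22 b7 83 36 36 cd) = 65 7c; tag = H(e0 a8 48 dd e9 5c 5c 65 7c) = e946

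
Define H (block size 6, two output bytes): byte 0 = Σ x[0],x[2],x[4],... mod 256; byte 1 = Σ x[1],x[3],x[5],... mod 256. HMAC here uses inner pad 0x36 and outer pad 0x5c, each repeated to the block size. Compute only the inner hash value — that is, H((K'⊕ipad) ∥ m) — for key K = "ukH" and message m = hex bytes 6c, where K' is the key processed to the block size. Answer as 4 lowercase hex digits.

Key "ukH" = 75 6b 48 is 3 bytes ≤ B = 6; zero-pad to 6 bytes: K' = 75 6b 48 00 00 00.
K' ⊕ ipad = 43 5d 7e 36 36 36.
Inner input = 43 5d 7e 36 36 36 ∥ 6c.
Inner hash: even-index sum = 355 mod 256 = 99; odd-index sum = 201 mod 256 = 201 → 63 c9.

63c9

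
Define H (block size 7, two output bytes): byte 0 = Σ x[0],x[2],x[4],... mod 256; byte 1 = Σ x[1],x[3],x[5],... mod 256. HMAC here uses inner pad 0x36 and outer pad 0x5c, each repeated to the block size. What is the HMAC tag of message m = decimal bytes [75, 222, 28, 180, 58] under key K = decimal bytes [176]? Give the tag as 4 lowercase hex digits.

Key decimal bytes [176] = b0 is 1 byte ≤ B = 7; zero-pad to 7 bytes: K' = b0 00 00 00 00 00 00.
K' ⊕ ipad = 86 36 36 36 36 36 36.  K' ⊕ opad = ec 5c 5c 5c 5c 5c 5c.
Inner input = (K'⊕ipad) ∥ m = 86 36 36 36 36 36 36 ∥ 4b de 1c b4 3a.
Inner hash: even-index sum = 698 mod 256 = 186; odd-index sum = 323 mod 256 = 67 → ba 43.
Outer input = (K'⊕opad) ∥ inner = ec 5c 5c 5c 5c 5c 5c ∥ ba 43.
Outer hash (tag): even-index sum = 579 mod 256 = 67; odd-index sum = 462 mod 256 = 206 → 43 ce.

43ce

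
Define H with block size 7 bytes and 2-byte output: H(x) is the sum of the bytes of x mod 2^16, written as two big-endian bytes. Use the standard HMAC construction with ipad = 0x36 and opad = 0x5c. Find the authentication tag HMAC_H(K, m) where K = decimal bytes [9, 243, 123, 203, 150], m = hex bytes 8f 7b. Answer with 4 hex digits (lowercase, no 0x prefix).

03ac

Key decimal bytes [9, 243, 123, 203, 150] = 09 f3 7b cb 96 is 5 bytes ≤ B = 7; zero-pad to 7 bytes: K' = 09 f3 7b cb 96 00 00.
K' ⊕ ipad = 3f c5 4d fd a0 36 36.  K' ⊕ opad = 55 af 27 97 ca 5c 5c.
Inner input = (K'⊕ipad) ∥ m = 3f c5 4d fd a0 36 36 ∥ 8f 7b.
Inner hash: sum = 63+197+77+253+160+54+54+143+123 = 1124 → 04 64.
Outer input = (K'⊕opad) ∥ inner = 55 af 27 97 ca 5c 5c ∥ 04 64.
Outer hash (tag): sum = 85+175+39+151+202+92+92+4+100 = 940 → 03 ac.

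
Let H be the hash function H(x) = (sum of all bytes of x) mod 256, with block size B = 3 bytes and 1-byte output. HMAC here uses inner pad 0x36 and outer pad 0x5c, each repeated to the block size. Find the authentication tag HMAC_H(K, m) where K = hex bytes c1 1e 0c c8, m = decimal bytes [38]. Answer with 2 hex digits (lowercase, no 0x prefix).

Key hex bytes c1 1e 0c c8 is 4 bytes > B = 3, so hash it first: H(key) = b3, then zero-pad to 3 bytes: K' = b3 00 00.
K' ⊕ ipad = 85 36 36.  K' ⊕ opad = ef 5c 5c.
Inner input = (K'⊕ipad) ∥ m = 85 36 36 ∥ 26.
Inner hash: sum = 133+54+54+38 = 279; mod 256 = 23 → 17.
Outer input = (K'⊕opad) ∥ inner = ef 5c 5c ∥ 17.
Outer hash (tag): sum = 239+92+92+23 = 446; mod 256 = 190 → be.

be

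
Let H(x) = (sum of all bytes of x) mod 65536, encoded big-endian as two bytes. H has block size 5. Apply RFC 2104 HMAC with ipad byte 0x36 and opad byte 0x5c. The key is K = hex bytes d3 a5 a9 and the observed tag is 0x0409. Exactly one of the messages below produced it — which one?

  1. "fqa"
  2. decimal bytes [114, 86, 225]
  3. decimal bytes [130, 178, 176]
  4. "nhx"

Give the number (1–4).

4

Key hex bytes d3 a5 a9 is 3 bytes ≤ B = 5; zero-pad to 5 bytes: K' = d3 a5 a9 00 00.
K' ⊕ ipad = e5 93 9f 36 36; K' ⊕ opad = 8f f9 f5 5c 5c.
m1: inner = H(e5 93 9f 36 36 66 71 61) = 03 bb; tag = H(8f f9 f5 5c 5c 03 bb) = 03f3
m2: inner = H(e5 93 9f 36 36 72 56 e1) = 04 2c; tag = H(8f f9 f5 5c 5c 04 2c) = 0365
m3: inner = H(e5 93 9f 36 36 82 b2 b0) = 04 67; tag = H(8f f9 f5 5c 5c 04 67) = 03a0
m4: inner = H(e5 93 9f 36 36 6e 68 78) = 03 d1; tag = H(8f f9 f5 5c 5c 03 d1) = 0409 ← matches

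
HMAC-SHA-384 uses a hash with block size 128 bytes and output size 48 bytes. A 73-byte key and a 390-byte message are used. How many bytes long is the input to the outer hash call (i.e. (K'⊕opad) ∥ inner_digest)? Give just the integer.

176

Key is 73 ≤ 128 bytes, zero-padded: |K'| = 128.
Outer input = (K'⊕opad) ∥ H(inner) → 128 + 48 = 176 bytes.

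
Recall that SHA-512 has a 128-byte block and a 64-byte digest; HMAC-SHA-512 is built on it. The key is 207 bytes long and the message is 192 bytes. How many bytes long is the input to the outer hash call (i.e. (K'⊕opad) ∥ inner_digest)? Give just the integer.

192

Key is 207 > 128 bytes, so it is hashed to 64 bytes then zero-padded to 128: |K'| = 128.
Outer input = (K'⊕opad) ∥ H(inner) → 128 + 64 = 192 bytes.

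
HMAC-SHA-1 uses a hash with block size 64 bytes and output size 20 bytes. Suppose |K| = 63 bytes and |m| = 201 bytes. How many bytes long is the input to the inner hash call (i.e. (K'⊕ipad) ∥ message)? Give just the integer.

Key is 63 ≤ 64 bytes, zero-padded: |K'| = 64.
Inner input = (K'⊕ipad) ∥ m → 64 + 201 = 265 bytes.

265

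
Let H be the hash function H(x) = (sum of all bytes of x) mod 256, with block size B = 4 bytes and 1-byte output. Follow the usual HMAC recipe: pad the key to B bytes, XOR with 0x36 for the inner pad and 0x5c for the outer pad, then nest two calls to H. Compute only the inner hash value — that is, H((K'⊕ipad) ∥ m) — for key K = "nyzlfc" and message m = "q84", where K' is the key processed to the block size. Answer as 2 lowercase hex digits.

Key "nyzlfc" = 6e 79 7a 6c 66 63 is 6 bytes > B = 4, so hash it first: H(key) = 96, then zero-pad to 4 bytes: K' = 96 00 00 00.
K' ⊕ ipad = a0 36 36 36.
Inner input = a0 36 36 36 ∥ 71 38 34.
Inner hash: sum = 160+54+54+54+113+56+52 = 543; mod 256 = 31 → 1f.

1f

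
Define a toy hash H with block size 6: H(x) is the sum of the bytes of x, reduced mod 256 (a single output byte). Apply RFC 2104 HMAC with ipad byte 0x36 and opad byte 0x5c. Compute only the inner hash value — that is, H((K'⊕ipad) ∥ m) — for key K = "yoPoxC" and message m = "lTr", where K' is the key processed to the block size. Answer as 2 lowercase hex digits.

Key "yoPoxC" = 79 6f 50 6f 78 43 is exactly B = 6 bytes: K' = 79 6f 50 6f 78 43.
K' ⊕ ipad = 4f 59 66 59 4e 75.
Inner input = 4f 59 66 59 4e 75 ∥ 6c 54 72.
Inner hash: sum = 79+89+102+89+78+117+108+84+114 = 860; mod 256 = 92 → 5c.

5c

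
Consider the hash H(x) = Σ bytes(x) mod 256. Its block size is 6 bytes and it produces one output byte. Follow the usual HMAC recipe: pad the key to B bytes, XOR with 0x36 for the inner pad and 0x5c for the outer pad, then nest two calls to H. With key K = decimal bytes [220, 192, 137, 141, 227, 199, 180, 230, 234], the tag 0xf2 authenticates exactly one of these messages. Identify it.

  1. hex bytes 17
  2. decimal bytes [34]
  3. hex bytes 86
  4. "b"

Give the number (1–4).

Key decimal bytes [220, 192, 137, 141, 227, 199, 180, 230, 234] = dc c0 89 8d e3 c7 b4 e6 ea is 9 bytes > B = 6, so hash it first: H(key) = e0, then zero-pad to 6 bytes: K' = e0 00 00 00 00 00.
K' ⊕ ipad = d6 36 36 36 36 36; K' ⊕ opad = bc 5c 5c 5c 5c 5c.
m1: inner = H(d6 36 36 36 36 36 17) = fb; tag = H(bc 5c 5c 5c 5c 5c fb) = 83
m2: inner = H(d6 36 36 36 36 36 22) = 06; tag = H(bc 5c 5c 5c 5c 5c 06) = 8e
m3: inner = H(d6 36 36 36 36 36 86) = 6a; tag = H(bc 5c 5c 5c 5c 5c 6a) = f2 ← matches
m4: inner = H(d6 36 36 36 36 36 62) = 46; tag = H(bc 5c 5c 5c 5c 5c 46) = ce

3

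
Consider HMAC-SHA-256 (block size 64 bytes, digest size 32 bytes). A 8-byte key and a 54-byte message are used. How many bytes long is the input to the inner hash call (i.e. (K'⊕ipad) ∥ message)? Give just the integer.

118

Key is 8 ≤ 64 bytes, zero-padded: |K'| = 64.
Inner input = (K'⊕ipad) ∥ m → 64 + 54 = 118 bytes.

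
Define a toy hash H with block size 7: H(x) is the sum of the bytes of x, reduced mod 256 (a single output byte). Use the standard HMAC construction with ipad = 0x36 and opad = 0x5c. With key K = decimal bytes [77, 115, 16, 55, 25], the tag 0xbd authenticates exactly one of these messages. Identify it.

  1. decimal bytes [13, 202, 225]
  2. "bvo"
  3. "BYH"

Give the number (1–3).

2

Key decimal bytes [77, 115, 16, 55, 25] = 4d 73 10 37 19 is 5 bytes ≤ B = 7; zero-pad to 7 bytes: K' = 4d 73 10 37 19 00 00.
K' ⊕ ipad = 7b 45 26 01 2f 36 36; K' ⊕ opad = 11 2f 4c 6b 45 5c 5c.
m1: inner = H(7b 45 26 01 2f 36 36 0d ca e1) = 3a; tag = H(11 2f 4c 6b 45 5c 5c 3a) = 2e
m2: inner = H(7b 45 26 01 2f 36 36 62 76 6f) = c9; tag = H(11 2f 4c 6b 45 5c 5c c9) = bd ← matches
m3: inner = H(7b 45 26 01 2f 36 36 42 59 48) = 65; tag = H(11 2f 4c 6b 45 5c 5c 65) = 59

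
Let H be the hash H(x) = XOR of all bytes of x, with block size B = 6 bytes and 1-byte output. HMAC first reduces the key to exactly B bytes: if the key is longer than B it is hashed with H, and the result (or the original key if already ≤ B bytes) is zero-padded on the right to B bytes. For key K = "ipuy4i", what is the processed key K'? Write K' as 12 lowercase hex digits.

Key "ipuy4i" = 69 70 75 79 34 69 is exactly B = 6 bytes: K' = 69 70 75 79 34 69.

697075793469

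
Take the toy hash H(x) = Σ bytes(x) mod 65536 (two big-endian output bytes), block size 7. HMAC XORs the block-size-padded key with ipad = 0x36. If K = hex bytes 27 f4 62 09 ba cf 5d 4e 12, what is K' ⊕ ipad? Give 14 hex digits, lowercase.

35fa3636363636

Key hex bytes 27 f4 62 09 ba cf 5d 4e 12 is 9 bytes > B = 7, so hash it first: H(key) = 03 cc, then zero-pad to 7 bytes: K' = 03 cc 00 00 00 00 00.
XOR each byte with 0x36: 03⊕36=35, cc⊕36=fa, 00⊕36=36, 00⊕36=36, 00⊕36=36, 00⊕36=36, 00⊕36=36.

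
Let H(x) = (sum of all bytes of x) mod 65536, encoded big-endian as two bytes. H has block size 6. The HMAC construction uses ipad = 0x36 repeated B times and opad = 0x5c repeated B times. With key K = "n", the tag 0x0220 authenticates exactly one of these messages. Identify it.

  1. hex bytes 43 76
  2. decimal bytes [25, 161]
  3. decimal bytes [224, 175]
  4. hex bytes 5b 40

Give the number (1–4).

2

Key "n" = 6e is 1 byte ≤ B = 6; zero-pad to 6 bytes: K' = 6e 00 00 00 00 00.
K' ⊕ ipad = 58 36 36 36 36 36; K' ⊕ opad = 32 5c 5c 5c 5c 5c.
m1: inner = H(58 36 36 36 36 36 43 76) = 02 1f; tag = H(32 5c 5c 5c 5c 5c 02 1f) = 021f
m2: inner = H(58 36 36 36 36 36 19 a1) = 02 20; tag = H(32 5c 5c 5c 5c 5c 02 20) = 0220 ← matches
m3: inner = H(58 36 36 36 36 36 e0 af) = 02 f5; tag = H(32 5c 5c 5c 5c 5c 02 f5) = 02f5
m4: inner = H(58 36 36 36 36 36 5b 40) = 02 01; tag = H(32 5c 5c 5c 5c 5c 02 01) = 0201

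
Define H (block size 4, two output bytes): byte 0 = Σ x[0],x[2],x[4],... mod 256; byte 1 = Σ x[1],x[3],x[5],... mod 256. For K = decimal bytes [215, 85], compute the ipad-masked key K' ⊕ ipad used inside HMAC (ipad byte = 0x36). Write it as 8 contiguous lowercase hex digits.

Key decimal bytes [215, 85] = d7 55 is 2 bytes ≤ B = 4; zero-pad to 4 bytes: K' = d7 55 00 00.
XOR each byte with 0x36: d7⊕36=e1, 55⊕36=63, 00⊕36=36, 00⊕36=36.

e1633636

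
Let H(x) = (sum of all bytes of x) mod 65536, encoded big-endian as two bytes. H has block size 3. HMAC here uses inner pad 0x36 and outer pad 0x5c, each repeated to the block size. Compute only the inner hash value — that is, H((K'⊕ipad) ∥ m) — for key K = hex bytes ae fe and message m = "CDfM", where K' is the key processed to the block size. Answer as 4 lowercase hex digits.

Key hex bytes ae fe is 2 bytes ≤ B = 3; zero-pad to 3 bytes: K' = ae fe 00.
K' ⊕ ipad = 98 c8 36.
Inner input = 98 c8 36 ∥ 43 44 66 4d.
Inner hash: sum = 152+200+54+67+68+102+77 = 720 → 02 d0.

02d0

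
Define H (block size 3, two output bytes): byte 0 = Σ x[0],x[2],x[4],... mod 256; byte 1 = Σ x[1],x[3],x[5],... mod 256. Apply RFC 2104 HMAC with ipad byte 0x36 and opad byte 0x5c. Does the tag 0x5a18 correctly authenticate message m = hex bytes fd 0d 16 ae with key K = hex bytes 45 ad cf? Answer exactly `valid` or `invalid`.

valid

Key hex bytes 45 ad cf is exactly B = 3 bytes: K' = 45 ad cf.
K' ⊕ ipad = 73 9b f9; K' ⊕ opad = 19 f1 93.
Inner hash: even-index sum = 551 mod 256 = 39; odd-index sum = 430 mod 256 = 174 → 27 ae.
Outer hash (recomputed tag): even-index sum = 346 mod 256 = 90; odd-index sum = 280 mod 256 = 24 → 5a 18.
Recomputed tag = 5a18; claimed = 5a18 → match.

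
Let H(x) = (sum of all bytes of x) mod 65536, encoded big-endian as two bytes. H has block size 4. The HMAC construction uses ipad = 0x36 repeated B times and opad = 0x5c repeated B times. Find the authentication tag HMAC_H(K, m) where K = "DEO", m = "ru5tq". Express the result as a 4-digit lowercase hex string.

Key "DEO" = 44 45 4f is 3 bytes ≤ B = 4; zero-pad to 4 bytes: K' = 44 45 4f 00.
K' ⊕ ipad = 72 73 79 36.  K' ⊕ opad = 18 19 13 5c.
Inner input = (K'⊕ipad) ∥ m = 72 73 79 36 ∥ 72 75 35 74 71.
Inner hash: sum = 114+115+121+54+114+117+53+116+113 = 917 → 03 95.
Outer input = (K'⊕opad) ∥ inner = 18 19 13 5c ∥ 03 95.
Outer hash (tag): sum = 24+25+19+92+3+149 = 312 → 01 38.

0138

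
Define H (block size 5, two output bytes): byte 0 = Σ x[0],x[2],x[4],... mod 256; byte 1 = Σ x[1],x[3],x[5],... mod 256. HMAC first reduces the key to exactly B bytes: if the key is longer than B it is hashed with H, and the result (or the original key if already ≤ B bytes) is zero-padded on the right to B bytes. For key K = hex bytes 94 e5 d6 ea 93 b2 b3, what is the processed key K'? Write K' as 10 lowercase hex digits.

b081000000

|K| = 7 > B = 5, so first hash the key.
H(K): even-index sum = 688 mod 256 = 176; odd-index sum = 641 mod 256 = 129 → b0 81.
Zero-pad H(K) = b0 81 to 5 bytes: K' = b0 81 00 00 00.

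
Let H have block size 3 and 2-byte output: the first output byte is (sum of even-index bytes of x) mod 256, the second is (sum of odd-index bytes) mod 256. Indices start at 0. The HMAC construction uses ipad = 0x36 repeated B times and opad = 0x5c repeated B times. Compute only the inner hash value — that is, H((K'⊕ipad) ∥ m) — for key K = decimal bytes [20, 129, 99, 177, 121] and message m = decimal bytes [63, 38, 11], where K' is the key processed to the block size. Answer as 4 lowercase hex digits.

224e

Key decimal bytes [20, 129, 99, 177, 121] = 14 81 63 b1 79 is 5 bytes > B = 3, so hash it first: H(key) = f0 32, then zero-pad to 3 bytes: K' = f0 32 00.
K' ⊕ ipad = c6 04 36.
Inner input = c6 04 36 ∥ 3f 26 0b.
Inner hash: even-index sum = 290 mod 256 = 34; odd-index sum = 78 mod 256 = 78 → 22 4e.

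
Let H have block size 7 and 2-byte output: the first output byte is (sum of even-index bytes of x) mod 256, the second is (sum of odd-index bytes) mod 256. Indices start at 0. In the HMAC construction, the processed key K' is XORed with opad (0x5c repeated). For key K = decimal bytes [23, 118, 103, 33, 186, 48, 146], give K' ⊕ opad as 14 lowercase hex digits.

Key decimal bytes [23, 118, 103, 33, 186, 48, 146] = 17 76 67 21 ba 30 92 is exactly B = 7 bytes: K' = 17 76 67 21 ba 30 92.
XOR each byte with 0x5c: 17⊕5c=4b, 76⊕5c=2a, 67⊕5c=3b, 21⊕5c=7d, ba⊕5c=e6, 30⊕5c=6c, 92⊕5c=ce.

4b2a3b7de66cce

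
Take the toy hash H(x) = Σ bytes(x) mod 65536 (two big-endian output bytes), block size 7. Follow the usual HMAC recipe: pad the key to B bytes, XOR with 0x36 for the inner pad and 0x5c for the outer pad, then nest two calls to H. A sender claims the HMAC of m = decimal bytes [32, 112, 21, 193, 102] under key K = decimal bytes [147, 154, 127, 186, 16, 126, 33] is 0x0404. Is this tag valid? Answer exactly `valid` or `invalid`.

valid

Key decimal bytes [147, 154, 127, 186, 16, 126, 33] = 93 9a 7f ba 10 7e 21 is exactly B = 7 bytes: K' = 93 9a 7f ba 10 7e 21.
K' ⊕ ipad = a5 ac 49 8c 26 48 17; K' ⊕ opad = cf c6 23 e6 4c 22 7d.
Inner hash: sum = 165+172+73+140+38+72+23+32+112+21+193+102 = 1143 → 04 77.
Outer hash (recomputed tag): sum = 207+198+35+230+76+34+125+4+119 = 1028 → 04 04.
Recomputed tag = 0404; claimed = 0404 → match.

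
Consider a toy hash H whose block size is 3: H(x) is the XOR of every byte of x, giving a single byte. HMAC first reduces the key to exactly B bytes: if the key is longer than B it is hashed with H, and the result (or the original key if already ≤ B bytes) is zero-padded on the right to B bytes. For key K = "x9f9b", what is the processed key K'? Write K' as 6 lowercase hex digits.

7c0000

|K| = 5 > B = 3, so first hash the key.
H(K): XOR 78⊕39⊕66⊕39⊕62 = 7c.
Zero-pad H(K) = 7c to 3 bytes: K' = 7c 00 00.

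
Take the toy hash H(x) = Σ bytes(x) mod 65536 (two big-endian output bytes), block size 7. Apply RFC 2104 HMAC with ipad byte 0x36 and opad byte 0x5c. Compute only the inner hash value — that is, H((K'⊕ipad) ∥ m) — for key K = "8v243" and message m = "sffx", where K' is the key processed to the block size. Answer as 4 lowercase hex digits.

Key "8v243" = 38 76 32 34 33 is 5 bytes ≤ B = 7; zero-pad to 7 bytes: K' = 38 76 32 34 33 00 00.
K' ⊕ ipad = 0e 40 04 02 05 36 36.
Inner input = 0e 40 04 02 05 36 36 ∥ 73 66 66 78.
Inner hash: sum = 14+64+4+2+5+54+54+115+102+102+120 = 636 → 02 7c.

027c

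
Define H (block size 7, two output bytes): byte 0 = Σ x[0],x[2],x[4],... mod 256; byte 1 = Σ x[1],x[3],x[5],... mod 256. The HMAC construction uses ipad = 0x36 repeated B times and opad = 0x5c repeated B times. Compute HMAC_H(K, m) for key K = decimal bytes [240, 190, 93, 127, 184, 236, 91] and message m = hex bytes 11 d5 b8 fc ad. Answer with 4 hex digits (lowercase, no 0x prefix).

Key decimal bytes [240, 190, 93, 127, 184, 236, 91] = f0 be 5d 7f b8 ec 5b is exactly B = 7 bytes: K' = f0 be 5d 7f b8 ec 5b.
K' ⊕ ipad = c6 88 6b 49 8e da 6d.  K' ⊕ opad = ac e2 01 23 e4 b0 07.
Inner input = (K'⊕ipad) ∥ m = c6 88 6b 49 8e da 6d ∥ 11 d5 b8 fc ad.
Inner hash: even-index sum = 1021 mod 256 = 253; odd-index sum = 801 mod 256 = 33 → fd 21.
Outer input = (K'⊕opad) ∥ inner = ac e2 01 23 e4 b0 07 ∥ fd 21.
Outer hash (tag): even-index sum = 441 mod 256 = 185; odd-index sum = 690 mod 256 = 178 → b9 b2.

b9b2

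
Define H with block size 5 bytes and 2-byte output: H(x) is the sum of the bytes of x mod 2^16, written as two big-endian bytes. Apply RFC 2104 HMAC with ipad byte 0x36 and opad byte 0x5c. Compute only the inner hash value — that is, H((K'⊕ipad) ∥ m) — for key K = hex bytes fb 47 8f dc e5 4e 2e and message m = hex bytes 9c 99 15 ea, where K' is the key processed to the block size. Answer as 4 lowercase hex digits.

0340

Key hex bytes fb 47 8f dc e5 4e 2e is 7 bytes > B = 5, so hash it first: H(key) = 04 0e, then zero-pad to 5 bytes: K' = 04 0e 00 00 00.
K' ⊕ ipad = 32 38 36 36 36.
Inner input = 32 38 36 36 36 ∥ 9c 99 15 ea.
Inner hash: sum = 50+56+54+54+54+156+153+21+234 = 832 → 03 40.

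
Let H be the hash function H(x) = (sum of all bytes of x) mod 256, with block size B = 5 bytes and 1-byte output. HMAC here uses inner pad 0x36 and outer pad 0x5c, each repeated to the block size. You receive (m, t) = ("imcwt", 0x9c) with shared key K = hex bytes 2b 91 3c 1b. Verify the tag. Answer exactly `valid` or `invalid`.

valid

Key hex bytes 2b 91 3c 1b is 4 bytes ≤ B = 5; zero-pad to 5 bytes: K' = 2b 91 3c 1b 00.
K' ⊕ ipad = 1d a7 0a 2d 36; K' ⊕ opad = 77 cd 60 47 5c.
Inner hash: sum = 29+167+10+45+54+105+109+99+119+116 = 853; mod 256 = 85 → 55.
Outer hash (recomputed tag): sum = 119+205+96+71+92+85 = 668; mod 256 = 156 → 9c.
Recomputed tag = 9c; claimed = 9c → match.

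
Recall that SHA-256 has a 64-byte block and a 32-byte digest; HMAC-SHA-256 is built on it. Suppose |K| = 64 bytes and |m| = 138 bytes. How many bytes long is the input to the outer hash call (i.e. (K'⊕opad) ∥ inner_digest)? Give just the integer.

Key is 64 ≤ 64 bytes, zero-padded: |K'| = 64.
Outer input = (K'⊕opad) ∥ H(inner) → 64 + 32 = 96 bytes.

96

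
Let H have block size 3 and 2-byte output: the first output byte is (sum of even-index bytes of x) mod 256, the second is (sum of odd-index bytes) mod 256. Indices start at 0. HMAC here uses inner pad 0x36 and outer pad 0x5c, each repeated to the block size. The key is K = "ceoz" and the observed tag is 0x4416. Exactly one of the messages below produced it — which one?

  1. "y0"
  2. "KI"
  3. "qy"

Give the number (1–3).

3

Key "ceoz" = 63 65 6f 7a is 4 bytes > B = 3, so hash it first: H(key) = d2 df, then zero-pad to 3 bytes: K' = d2 df 00.
K' ⊕ ipad = e4 e9 36; K' ⊕ opad = 8e 83 5c.
m1: inner = H(e4 e9 36 79 30) = 4a 62; tag = H(8e 83 5c 4a 62) = 4ccd
m2: inner = H(e4 e9 36 4b 49) = 63 34; tag = H(8e 83 5c 63 34) = 1ee6
m3: inner = H(e4 e9 36 71 79) = 93 5a; tag = H(8e 83 5c 93 5a) = 4416 ← matches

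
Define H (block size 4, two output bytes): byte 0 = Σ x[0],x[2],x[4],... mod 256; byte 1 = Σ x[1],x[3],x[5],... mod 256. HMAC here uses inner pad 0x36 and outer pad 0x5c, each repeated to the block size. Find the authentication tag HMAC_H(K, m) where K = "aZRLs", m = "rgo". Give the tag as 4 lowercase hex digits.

Key "aZRLs" = 61 5a 52 4c 73 is 5 bytes > B = 4, so hash it first: H(key) = 26 a6, then zero-pad to 4 bytes: K' = 26 a6 00 00.
K' ⊕ ipad = 10 90 36 36.  K' ⊕ opad = 7a fa 5c 5c.
Inner input = (K'⊕ipad) ∥ m = 10 90 36 36 ∥ 72 67 6f.
Inner hash: even-index sum = 295 mod 256 = 39; odd-index sum = 301 mod 256 = 45 → 27 2d.
Outer input = (K'⊕opad) ∥ inner = 7a fa 5c 5c ∥ 27 2d.
Outer hash (tag): even-index sum = 253 mod 256 = 253; odd-index sum = 387 mod 256 = 131 → fd 83.

fd83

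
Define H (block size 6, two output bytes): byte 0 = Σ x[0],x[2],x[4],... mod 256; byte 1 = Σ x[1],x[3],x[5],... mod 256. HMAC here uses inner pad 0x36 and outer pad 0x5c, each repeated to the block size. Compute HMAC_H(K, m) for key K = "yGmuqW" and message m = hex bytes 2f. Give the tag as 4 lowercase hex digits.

a364

Key "yGmuqW" = 79 47 6d 75 71 57 is exactly B = 6 bytes: K' = 79 47 6d 75 71 57.
K' ⊕ ipad = 4f 71 5b 43 47 61.  K' ⊕ opad = 25 1b 31 29 2d 0b.
Inner input = (K'⊕ipad) ∥ m = 4f 71 5b 43 47 61 ∥ 2f.
Inner hash: even-index sum = 288 mod 256 = 32; odd-index sum = 277 mod 256 = 21 → 20 15.
Outer input = (K'⊕opad) ∥ inner = 25 1b 31 29 2d 0b ∥ 20 15.
Outer hash (tag): even-index sum = 163 mod 256 = 163; odd-index sum = 100 mod 256 = 100 → a3 64.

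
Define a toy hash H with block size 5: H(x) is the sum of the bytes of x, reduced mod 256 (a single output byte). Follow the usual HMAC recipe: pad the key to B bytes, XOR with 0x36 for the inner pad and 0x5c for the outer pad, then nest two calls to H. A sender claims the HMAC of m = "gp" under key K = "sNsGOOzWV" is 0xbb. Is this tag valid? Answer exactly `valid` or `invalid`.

invalid

Key "sNsGOOzWV" = 73 4e 73 47 4f 4f 7a 57 56 is 9 bytes > B = 5, so hash it first: H(key) = 40, then zero-pad to 5 bytes: K' = 40 00 00 00 00.
K' ⊕ ipad = 76 36 36 36 36; K' ⊕ opad = 1c 5c 5c 5c 5c.
Inner hash: sum = 118+54+54+54+54+103+112 = 549; mod 256 = 37 → 25.
Outer hash (recomputed tag): sum = 28+92+92+92+92+37 = 433; mod 256 = 177 → b1.
Recomputed tag = b1; claimed = bb → mismatch.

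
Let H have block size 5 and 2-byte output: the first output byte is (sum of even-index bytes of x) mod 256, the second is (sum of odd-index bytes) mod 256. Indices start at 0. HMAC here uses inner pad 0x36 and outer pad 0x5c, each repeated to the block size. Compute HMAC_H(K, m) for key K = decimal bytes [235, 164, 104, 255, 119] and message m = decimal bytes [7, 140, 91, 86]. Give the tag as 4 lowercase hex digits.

Key decimal bytes [235, 164, 104, 255, 119] = eb a4 68 ff 77 is exactly B = 5 bytes: K' = eb a4 68 ff 77.
K' ⊕ ipad = dd 92 5e c9 41.  K' ⊕ opad = b7 f8 34 a3 2b.
Inner input = (K'⊕ipad) ∥ m = dd 92 5e c9 41 ∥ 07 8c 5b 56.
Inner hash: even-index sum = 606 mod 256 = 94; odd-index sum = 445 mod 256 = 189 → 5e bd.
Outer input = (K'⊕opad) ∥ inner = b7 f8 34 a3 2b ∥ 5e bd.
Outer hash (tag): even-index sum = 467 mod 256 = 211; odd-index sum = 505 mod 256 = 249 → d3 f9.

d3f9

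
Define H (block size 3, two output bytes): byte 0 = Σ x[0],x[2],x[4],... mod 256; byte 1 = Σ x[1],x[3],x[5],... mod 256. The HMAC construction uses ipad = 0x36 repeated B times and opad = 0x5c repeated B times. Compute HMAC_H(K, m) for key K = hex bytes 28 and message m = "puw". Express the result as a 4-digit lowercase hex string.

Key hex bytes 28 is 1 byte ≤ B = 3; zero-pad to 3 bytes: K' = 28 00 00.
K' ⊕ ipad = 1e 36 36.  K' ⊕ opad = 74 5c 5c.
Inner input = (K'⊕ipad) ∥ m = 1e 36 36 ∥ 70 75 77.
Inner hash: even-index sum = 201 mod 256 = 201; odd-index sum = 285 mod 256 = 29 → c9 1d.
Outer input = (K'⊕opad) ∥ inner = 74 5c 5c ∥ c9 1d.
Outer hash (tag): even-index sum = 237 mod 256 = 237; odd-index sum = 293 mod 256 = 37 → ed 25.

ed25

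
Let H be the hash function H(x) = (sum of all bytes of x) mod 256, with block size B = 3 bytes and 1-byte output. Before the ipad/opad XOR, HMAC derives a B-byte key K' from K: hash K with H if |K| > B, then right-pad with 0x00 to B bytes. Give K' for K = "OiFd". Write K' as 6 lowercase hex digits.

620000

|K| = 4 > B = 3, so first hash the key.
H(K): sum = 79+105+70+100 = 354; mod 256 = 98 → 62.
Zero-pad H(K) = 62 to 3 bytes: K' = 62 00 00.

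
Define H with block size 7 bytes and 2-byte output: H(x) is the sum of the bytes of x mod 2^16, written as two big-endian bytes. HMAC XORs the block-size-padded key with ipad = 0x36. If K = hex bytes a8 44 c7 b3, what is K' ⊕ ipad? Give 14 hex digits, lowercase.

9e72f185363636

Key hex bytes a8 44 c7 b3 is 4 bytes ≤ B = 7; zero-pad to 7 bytes: K' = a8 44 c7 b3 00 00 00.
XOR each byte with 0x36: a8⊕36=9e, 44⊕36=72, c7⊕36=f1, b3⊕36=85, 00⊕36=36, 00⊕36=36, 00⊕36=36.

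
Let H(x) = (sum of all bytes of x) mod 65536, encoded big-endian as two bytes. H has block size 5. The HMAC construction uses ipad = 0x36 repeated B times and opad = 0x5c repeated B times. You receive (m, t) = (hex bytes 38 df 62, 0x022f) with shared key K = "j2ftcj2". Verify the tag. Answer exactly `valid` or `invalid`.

valid

Key "j2ftcj2" = 6a 32 66 74 63 6a 32 is 7 bytes > B = 5, so hash it first: H(key) = 02 75, then zero-pad to 5 bytes: K' = 02 75 00 00 00.
K' ⊕ ipad = 34 43 36 36 36; K' ⊕ opad = 5e 29 5c 5c 5c.
Inner hash: sum = 52+67+54+54+54+56+223+98 = 658 → 02 92.
Outer hash (recomputed tag): sum = 94+41+92+92+92+2+146 = 559 → 02 2f.
Recomputed tag = 022f; claimed = 022f → match.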